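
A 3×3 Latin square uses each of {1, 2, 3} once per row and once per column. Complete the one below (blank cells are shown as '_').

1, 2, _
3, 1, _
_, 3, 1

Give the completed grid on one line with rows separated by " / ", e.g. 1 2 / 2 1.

1 2 3 / 3 1 2 / 2 3 1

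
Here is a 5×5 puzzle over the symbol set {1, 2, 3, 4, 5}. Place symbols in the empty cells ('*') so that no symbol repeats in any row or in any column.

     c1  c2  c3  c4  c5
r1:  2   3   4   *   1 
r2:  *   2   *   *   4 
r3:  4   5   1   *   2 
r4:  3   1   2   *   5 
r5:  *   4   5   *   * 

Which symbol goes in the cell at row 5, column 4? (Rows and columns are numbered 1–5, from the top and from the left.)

(r1,c4): row 1 has {1,2,3,4}; column 4 is empty so far, so it must be 5.
(r2,c3): row 2 has {2,4}; column 3 has {1,2,4,5}, so it must be 3.
(r2,c4): row 2 has {2,3,4}; column 4 has {5}, so it must be 1.
(r3,c4): row 3 has {1,2,4,5}; column 4 has {1,5}, so it must be 3.
(r4,c4): row 4 has {1,2,3,5}; column 4 has {1,3,5}, so it must be 4.
(r5,c1): row 5 has {4,5}; column 1 has {2,3,4}, so it must be 1.
(r5,c4): row 5 has {1,4,5}; column 4 has {1,3,4,5}, so it must be 2.

2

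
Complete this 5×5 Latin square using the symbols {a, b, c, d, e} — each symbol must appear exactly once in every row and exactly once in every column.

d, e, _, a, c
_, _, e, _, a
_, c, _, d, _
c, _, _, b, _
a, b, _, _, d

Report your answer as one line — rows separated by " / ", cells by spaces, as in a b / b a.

Cell (r1,c3): row 1 has {a,c,d,e}; column 3 has {e} → b.
Cell (r2,c1): row 2 has {a,e}; column 1 has {a,c,d} → b.
Cell (r2,c2): row 2 has {a,b,e}; column 2 has {b,c,e} → d.
Cell (r2,c4): row 2 has {a,b,d,e}; column 4 has {a,b,d} → c.
Cell (r3,c1): row 3 has {c,d}; column 1 has {a,b,c,d} → e.
Cell (r3,c3): row 3 has {c,d,e}; column 3 has {b,e} → a.
Cell (r3,c5): row 3 has {a,c,d,e}; column 5 has {a,c,d} → b.
Cell (r4,c2): row 4 has {b,c}; column 2 has {b,c,d,e} → a.
Cell (r4,c3): row 4 has {a,b,c}; column 3 has {a,b,e} → d.
Cell (r4,c5): row 4 has {a,b,c,d}; column 5 has {a,b,c,d} → e.
Cell (r5,c3): row 5 has {a,b,d}; column 3 has {a,b,d,e} → c.
Cell (r5,c4): row 5 has {a,b,c,d}; column 4 has {a,b,c,d} → e.

d e b a c / b d e c a / e c a d b / c a d b e / a b c e d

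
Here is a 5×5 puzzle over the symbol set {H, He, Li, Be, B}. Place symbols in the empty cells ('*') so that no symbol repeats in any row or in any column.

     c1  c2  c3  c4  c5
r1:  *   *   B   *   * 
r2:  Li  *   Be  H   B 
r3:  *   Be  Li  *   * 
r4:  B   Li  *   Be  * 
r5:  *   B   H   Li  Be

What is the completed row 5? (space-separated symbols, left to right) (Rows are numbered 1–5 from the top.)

He B H Li Be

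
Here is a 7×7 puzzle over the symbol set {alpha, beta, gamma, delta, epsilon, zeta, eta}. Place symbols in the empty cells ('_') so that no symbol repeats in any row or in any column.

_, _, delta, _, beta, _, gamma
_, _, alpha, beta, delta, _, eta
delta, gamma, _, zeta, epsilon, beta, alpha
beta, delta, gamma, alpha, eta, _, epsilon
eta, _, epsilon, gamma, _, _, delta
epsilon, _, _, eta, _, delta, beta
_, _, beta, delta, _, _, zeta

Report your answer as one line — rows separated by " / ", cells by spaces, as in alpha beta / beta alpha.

alpha zeta delta epsilon beta eta gamma / zeta epsilon alpha beta delta gamma eta / delta gamma eta zeta epsilon beta alpha / beta delta gamma alpha eta zeta epsilon / eta beta epsilon gamma zeta alpha delta / epsilon alpha zeta eta gamma delta beta / gamma eta beta delta alpha epsilon zeta

(r1,c4) = epsilon
(r3,c3) = eta
(r4,c6) = zeta
(r5,c6) = alpha
(r6,c3) = zeta
(r1,c6) = eta
(r5,c5) = zeta
(r6,c2) = alpha
(r6,c5) = gamma
(r7,c5) = alpha
(r1,c2) = zeta
(r2,c2) = epsilon
(r2,c6) = gamma
(r5,c2) = beta
(r7,c1) = gamma
(r7,c2) = eta
(r7,c6) = epsilon
(r1,c1) = alpha
(r2,c1) = zeta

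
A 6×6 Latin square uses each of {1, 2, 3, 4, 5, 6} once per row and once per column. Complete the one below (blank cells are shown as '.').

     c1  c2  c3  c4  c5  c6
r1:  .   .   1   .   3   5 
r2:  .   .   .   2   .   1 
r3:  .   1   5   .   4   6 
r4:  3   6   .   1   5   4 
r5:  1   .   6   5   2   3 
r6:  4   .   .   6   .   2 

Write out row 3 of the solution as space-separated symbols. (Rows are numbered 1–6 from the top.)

(r1,c4) = 4
(r2,c5) = 6
(r3,c1) = 2
(r3,c4) = 3

2 1 5 3 4 6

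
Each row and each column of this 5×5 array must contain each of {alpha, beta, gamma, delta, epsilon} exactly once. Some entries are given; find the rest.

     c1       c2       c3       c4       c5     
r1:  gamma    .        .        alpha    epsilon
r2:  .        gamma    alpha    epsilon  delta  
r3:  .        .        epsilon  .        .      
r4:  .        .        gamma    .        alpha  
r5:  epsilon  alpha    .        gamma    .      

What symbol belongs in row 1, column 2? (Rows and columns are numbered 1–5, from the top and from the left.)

(r2,c1) = beta
(r4,c1) = delta
(r4,c4) = beta
(r5,c5) = beta
(r3,c1) = alpha
(r3,c4) = delta
(r3,c5) = gamma
(r4,c2) = epsilon
(r5,c3) = delta
(r1,c3) = beta
(r3,c2) = beta
(r1,c2) = delta

delta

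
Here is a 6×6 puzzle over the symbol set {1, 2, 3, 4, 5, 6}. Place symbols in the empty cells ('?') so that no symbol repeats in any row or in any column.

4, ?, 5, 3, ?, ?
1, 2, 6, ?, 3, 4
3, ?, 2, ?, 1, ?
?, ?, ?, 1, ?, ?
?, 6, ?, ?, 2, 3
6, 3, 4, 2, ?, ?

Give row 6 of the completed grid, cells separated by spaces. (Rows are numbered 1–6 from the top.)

6 3 4 2 5 1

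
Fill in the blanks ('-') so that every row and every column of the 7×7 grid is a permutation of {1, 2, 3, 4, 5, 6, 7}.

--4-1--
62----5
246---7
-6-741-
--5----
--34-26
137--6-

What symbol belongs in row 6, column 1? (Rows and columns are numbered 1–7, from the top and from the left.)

7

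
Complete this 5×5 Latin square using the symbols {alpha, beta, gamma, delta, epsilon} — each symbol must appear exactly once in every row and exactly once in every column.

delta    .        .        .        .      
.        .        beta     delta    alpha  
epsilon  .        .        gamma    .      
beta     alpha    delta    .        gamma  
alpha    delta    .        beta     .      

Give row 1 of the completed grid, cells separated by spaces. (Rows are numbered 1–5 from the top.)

delta gamma epsilon alpha beta

(r2,c1): row 2 has {alpha,beta,delta}; column 1 has {alpha,beta,delta,epsilon}, so it must be gamma.
(r2,c2): row 2 has {alpha,beta,gamma,delta}; column 2 has {alpha,delta}, so it must be epsilon.
(r3,c2): row 3 has {gamma,epsilon}; column 2 has {alpha,delta,epsilon}, so it must be beta.
(r3,c3): row 3 has {beta,gamma,epsilon}; column 3 has {beta,delta}, so it must be alpha.
(r3,c5): row 3 has {alpha,beta,gamma,epsilon}; column 5 has {alpha,gamma}, so it must be delta.
(r4,c4): row 4 has {alpha,beta,gamma,delta}; column 4 has {beta,gamma,delta}, so it must be epsilon.
(r5,c5): row 5 has {alpha,beta,delta}; column 5 has {alpha,gamma,delta}, so it must be epsilon.
(r1,c2): row 1 has {delta}; column 2 has {alpha,beta,delta,epsilon}, so it must be gamma.
(r1,c3): row 1 has {gamma,delta}; column 3 has {alpha,beta,delta}, so it must be epsilon.
(r1,c4): row 1 has {gamma,delta,epsilon}; column 4 has {beta,gamma,delta,epsilon}, so it must be alpha.
(r1,c5): row 1 has {alpha,gamma,delta,epsilon}; column 5 has {alpha,gamma,delta,epsilon}, so it must be beta.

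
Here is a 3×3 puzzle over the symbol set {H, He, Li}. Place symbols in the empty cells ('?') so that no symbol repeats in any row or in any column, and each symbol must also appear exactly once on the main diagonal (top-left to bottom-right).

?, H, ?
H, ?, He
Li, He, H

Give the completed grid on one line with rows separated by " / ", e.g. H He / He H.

(r1,c1) = He
(r1,c3) = Li
(r2,c2) = Li

He H Li / H Li He / Li He H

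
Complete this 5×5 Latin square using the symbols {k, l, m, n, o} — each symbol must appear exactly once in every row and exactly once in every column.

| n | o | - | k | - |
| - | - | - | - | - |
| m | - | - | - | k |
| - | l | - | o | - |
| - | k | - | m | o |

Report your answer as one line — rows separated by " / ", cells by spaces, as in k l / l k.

n o l k m / o m k n l / m n o l k / k l m o n / l k n m o

row 3 has {k,m}; column 2 has {k,l,o} — only n is left for (r3,c2).
row 3 has {k,m,n}; column 4 has {k,m,o} — only l is left for (r3,c4).
row 4 has {l,o}; column 1 has {m,n} — only k is left for (r4,c1).
row 5 has {k,m,o}; column 1 has {k,m,n} — only l is left for (r5,c1).
row 5 has {k,l,m,o}; column 3 is empty so far — only n is left for (r5,c3).
row 2 is empty so far; column 1 has {k,l,m,n} — only o is left for (r2,c1).
row 2 has {o}; column 2 has {k,l,n,o} — only m is left for (r2,c2).
row 2 has {m,o}; column 4 has {k,l,m,o} — only n is left for (r2,c4).
row 2 has {m,n,o}; column 5 has {k,o} — only l is left for (r2,c5).
row 3 has {k,l,m,n}; column 3 has {n} — only o is left for (r3,c3).
row 4 has {k,l,o}; column 3 has {n,o} — only m is left for (r4,c3).
row 4 has {k,l,m,o}; column 5 has {k,l,o} — only n is left for (r4,c5).
row 1 has {k,n,o}; column 3 has {m,n,o} — only l is left for (r1,c3).
row 1 has {k,l,n,o}; column 5 has {k,l,n,o} — only m is left for (r1,c5).
row 2 has {l,m,n,o}; column 3 has {l,m,n,o} — only k is left for (r2,c3).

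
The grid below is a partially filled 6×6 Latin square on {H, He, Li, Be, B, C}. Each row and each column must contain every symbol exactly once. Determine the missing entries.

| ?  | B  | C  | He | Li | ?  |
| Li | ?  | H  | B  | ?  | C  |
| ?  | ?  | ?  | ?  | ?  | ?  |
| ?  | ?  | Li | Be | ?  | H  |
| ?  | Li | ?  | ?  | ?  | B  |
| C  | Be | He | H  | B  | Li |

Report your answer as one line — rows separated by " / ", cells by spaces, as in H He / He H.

H B C He Li Be / Li He H B Be C / Be H B Li C He / B C Li Be He H / He Li Be C H B / C Be He H B Li

(r1,c6) = Be
(r2,c2) = He
(r2,c5) = Be
(r3,c6) = He
(r4,c2) = C
(r4,c5) = He
(r5,c3) = Be
(r5,c4) = C
(r5,c5) = H
(r1,c1) = H
(r3,c2) = H
(r3,c3) = B
(r3,c4) = Li
(r3,c5) = C
(r4,c1) = B
(r5,c1) = He
(r3,c1) = Be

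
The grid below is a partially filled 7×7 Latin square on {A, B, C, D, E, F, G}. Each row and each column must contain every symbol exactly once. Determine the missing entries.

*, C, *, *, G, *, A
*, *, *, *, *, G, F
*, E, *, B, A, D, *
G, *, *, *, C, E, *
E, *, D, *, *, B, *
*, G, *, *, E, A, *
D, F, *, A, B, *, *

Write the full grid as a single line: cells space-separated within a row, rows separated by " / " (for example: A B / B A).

At row 1, column 6: row 1 has {A,C,G}; column 6 has {A,B,D,E,G}; that leaves F.
At row 2, column 5: row 2 has {F,G}; column 5 has {A,B,C,E,G}; that leaves D.
At row 5, column 2: row 5 has {B,D,E}; column 2 has {C,E,F,G}; that leaves A.
At row 5, column 5: row 5 has {A,B,D,E}; column 5 has {A,B,C,D,E,G}; that leaves F.
At row 7, column 6: row 7 has {A,B,D,F}; column 6 has {A,B,D,E,F,G}; that leaves C.
At row 1, column 1: row 1 has {A,C,F,G}; column 1 has {D,E,G}; that leaves B.
At row 1, column 3: row 1 has {A,B,C,F,G}; column 3 has {D}; that leaves E.
At row 1, column 4: row 1 has {A,B,C,E,F,G}; column 4 has {A,B}; that leaves D.
At row 2, column 2: row 2 has {D,F,G}; column 2 has {A,C,E,F,G}; that leaves B.
At row 4, column 2: row 4 has {C,E,G}; column 2 has {A,B,C,E,F,G}; that leaves D.
At row 4, column 4: row 4 has {C,D,E,G}; column 4 has {A,B,D}; that leaves F.
At row 4, column 7: row 4 has {C,D,E,F,G}; column 7 has {A,F}; that leaves B.
At row 6, column 4: row 6 has {A,E,G}; column 4 has {A,B,D,F}; that leaves C.
At row 6, column 7: row 6 has {A,C,E,G}; column 7 has {A,B,F}; that leaves D.
At row 7, column 3: row 7 has {A,B,C,D,F}; column 3 has {D,E}; that leaves G.
At row 7, column 7: row 7 has {A,B,C,D,F,G}; column 7 has {A,B,D,F}; that leaves E.
At row 2, column 4: row 2 has {B,D,F,G}; column 4 has {A,B,C,D,F}; that leaves E.
At row 4, column 3: row 4 has {B,C,D,E,F,G}; column 3 has {D,E,G}; that leaves A.
At row 5, column 4: row 5 has {A,B,D,E,F}; column 4 has {A,B,C,D,E,F}; that leaves G.
At row 5, column 7: row 5 has {A,B,D,E,F,G}; column 7 has {A,B,D,E,F}; that leaves C.
At row 6, column 1: row 6 has {A,C,D,E,G}; column 1 has {B,D,E,G}; that leaves F.
At row 6, column 3: row 6 has {A,C,D,E,F,G}; column 3 has {A,D,E,G}; that leaves B.
At row 2, column 3: row 2 has {B,D,E,F,G}; column 3 has {A,B,D,E,G}; that leaves C.
At row 3, column 1: row 3 has {A,B,D,E}; column 1 has {B,D,E,F,G}; that leaves C.
At row 3, column 3: row 3 has {A,B,C,D,E}; column 3 has {A,B,C,D,E,G}; that leaves F.
At row 3, column 7: row 3 has {A,B,C,D,E,F}; column 7 has {A,B,C,D,E,F}; that leaves G.
At row 2, column 1: row 2 has {B,C,D,E,F,G}; column 1 has {B,C,D,E,F,G}; that leaves A.

B C E D G F A / A B C E D G F / C E F B A D G / G D A F C E B / E A D G F B C / F G B C E A D / D F G A B C E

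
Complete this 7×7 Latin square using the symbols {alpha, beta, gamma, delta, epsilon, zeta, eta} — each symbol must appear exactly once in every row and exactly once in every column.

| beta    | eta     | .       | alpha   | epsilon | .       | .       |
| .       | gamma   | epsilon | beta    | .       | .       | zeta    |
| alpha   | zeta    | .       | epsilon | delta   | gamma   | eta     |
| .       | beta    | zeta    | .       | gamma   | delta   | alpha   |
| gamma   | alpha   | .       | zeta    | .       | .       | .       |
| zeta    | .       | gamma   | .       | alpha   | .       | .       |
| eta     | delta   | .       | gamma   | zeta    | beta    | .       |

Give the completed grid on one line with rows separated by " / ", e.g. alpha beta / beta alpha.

beta eta delta alpha epsilon zeta gamma / delta gamma epsilon beta eta alpha zeta / alpha zeta beta epsilon delta gamma eta / epsilon beta zeta eta gamma delta alpha / gamma alpha eta zeta beta epsilon delta / zeta epsilon gamma delta alpha eta beta / eta delta alpha gamma zeta beta epsilon

Cell (r1,c3): row 1 has {alpha,beta,epsilon,eta}; column 3 has {gamma,epsilon,zeta} → delta.
Cell (r1,c6): row 1 has {alpha,beta,delta,epsilon,eta}; column 6 has {beta,gamma,delta} → zeta.
Cell (r1,c7): row 1 has {alpha,beta,delta,epsilon,zeta,eta}; column 7 has {alpha,zeta,eta} → gamma.
Cell (r2,c1): row 2 has {beta,gamma,epsilon,zeta}; column 1 has {alpha,beta,gamma,zeta,eta} → delta.
Cell (r2,c5): row 2 has {beta,gamma,delta,epsilon,zeta}; column 5 has {alpha,gamma,delta,epsilon,zeta} → eta.
Cell (r2,c6): row 2 has {beta,gamma,delta,epsilon,zeta,eta}; column 6 has {beta,gamma,delta,zeta} → alpha.
Cell (r3,c3): row 3 has {alpha,gamma,delta,epsilon,zeta,eta}; column 3 has {gamma,delta,epsilon,zeta} → beta.
Cell (r4,c1): row 4 has {alpha,beta,gamma,delta,zeta}; column 1 has {alpha,beta,gamma,delta,zeta,eta} → epsilon.
Cell (r4,c4): row 4 has {alpha,beta,gamma,delta,epsilon,zeta}; column 4 has {alpha,beta,gamma,epsilon,zeta} → eta.
Cell (r5,c3): row 5 has {alpha,gamma,zeta}; column 3 has {beta,gamma,delta,epsilon,zeta} → eta.
Cell (r5,c5): row 5 has {alpha,gamma,zeta,eta}; column 5 has {alpha,gamma,delta,epsilon,zeta,eta} → beta.
Cell (r5,c6): row 5 has {alpha,beta,gamma,zeta,eta}; column 6 has {alpha,beta,gamma,delta,zeta} → epsilon.
Cell (r5,c7): row 5 has {alpha,beta,gamma,epsilon,zeta,eta}; column 7 has {alpha,gamma,zeta,eta} → delta.
Cell (r6,c2): row 6 has {alpha,gamma,zeta}; column 2 has {alpha,beta,gamma,delta,zeta,eta} → epsilon.
Cell (r6,c4): row 6 has {alpha,gamma,epsilon,zeta}; column 4 has {alpha,beta,gamma,epsilon,zeta,eta} → delta.
Cell (r6,c6): row 6 has {alpha,gamma,delta,epsilon,zeta}; column 6 has {alpha,beta,gamma,delta,epsilon,zeta} → eta.
Cell (r6,c7): row 6 has {alpha,gamma,delta,epsilon,zeta,eta}; column 7 has {alpha,gamma,delta,zeta,eta} → beta.
Cell (r7,c3): row 7 has {beta,gamma,delta,zeta,eta}; column 3 has {beta,gamma,delta,epsilon,zeta,eta} → alpha.
Cell (r7,c7): row 7 has {alpha,beta,gamma,delta,zeta,eta}; column 7 has {alpha,beta,gamma,delta,zeta,eta} → epsilon.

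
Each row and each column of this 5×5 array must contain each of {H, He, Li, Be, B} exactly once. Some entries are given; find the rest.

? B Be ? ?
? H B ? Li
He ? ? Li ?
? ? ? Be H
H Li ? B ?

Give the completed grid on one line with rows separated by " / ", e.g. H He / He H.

Li B Be H He / Be H B He Li / He Be H Li B / B He Li Be H / H Li He B Be

(r1,c1): row 1 has {Be,B}; column 1 has {H,He}, so it must be Li.
(r1,c5): row 1 has {Li,Be,B}; column 5 has {H,Li}, so it must be He.
(r2,c1): row 2 has {H,Li,B}; column 1 has {H,He,Li}, so it must be Be.
(r2,c4): row 2 has {H,Li,Be,B}; column 4 has {Li,Be,B}, so it must be He.
(r3,c2): row 3 has {He,Li}; column 2 has {H,Li,B}, so it must be Be.
(r3,c3): row 3 has {He,Li,Be}; column 3 has {Be,B}, so it must be H.
(r3,c5): row 3 has {H,He,Li,Be}; column 5 has {H,He,Li}, so it must be B.
(r4,c1): row 4 has {H,Be}; column 1 has {H,He,Li,Be}, so it must be B.
(r4,c2): row 4 has {H,Be,B}; column 2 has {H,Li,Be,B}, so it must be He.
(r4,c3): row 4 has {H,He,Be,B}; column 3 has {H,Be,B}, so it must be Li.
(r5,c3): row 5 has {H,Li,B}; column 3 has {H,Li,Be,B}, so it must be He.
(r5,c5): row 5 has {H,He,Li,B}; column 5 has {H,He,Li,B}, so it must be Be.
(r1,c4): row 1 has {He,Li,Be,B}; column 4 has {He,Li,Be,B}, so it must be H.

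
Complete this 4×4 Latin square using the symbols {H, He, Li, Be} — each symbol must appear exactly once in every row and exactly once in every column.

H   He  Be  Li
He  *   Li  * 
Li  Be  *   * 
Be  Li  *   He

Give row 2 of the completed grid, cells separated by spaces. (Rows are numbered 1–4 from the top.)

(r2,c2) = H
(r2,c4) = Be

He H Li Be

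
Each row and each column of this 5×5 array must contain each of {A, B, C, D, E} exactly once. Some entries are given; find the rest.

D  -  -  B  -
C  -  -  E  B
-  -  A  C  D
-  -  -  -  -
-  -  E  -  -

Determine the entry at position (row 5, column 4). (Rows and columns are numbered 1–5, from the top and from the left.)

A

At row 1, column 3: row 1 has {B,D}; column 3 has {A,E}; that leaves C.
At row 2, column 3: row 2 has {B,C,E}; column 3 has {A,C,E}; that leaves D.
At row 4, column 3: row 4 is empty so far; column 3 has {A,C,D,E}; that leaves B.
At row 2, column 2: row 2 has {B,C,D,E}; column 2 is empty so far; that leaves A.
At row 1, column 2: row 1 has {B,C,D}; column 2 has {A}; that leaves E.
At row 1, column 5: row 1 has {B,C,D,E}; column 5 has {B,D}; that leaves A.
At row 3, column 2: row 3 has {A,C,D}; column 2 has {A,E}; that leaves B.
At row 5, column 5: row 5 has {E}; column 5 has {A,B,D}; that leaves C.
At row 3, column 1: row 3 has {A,B,C,D}; column 1 has {C,D}; that leaves E.
At row 4, column 1: row 4 has {B}; column 1 has {C,D,E}; that leaves A.
At row 4, column 4: row 4 has {A,B}; column 4 has {B,C,E}; that leaves D.
At row 4, column 5: row 4 has {A,B,D}; column 5 has {A,B,C,D}; that leaves E.
At row 5, column 1: row 5 has {C,E}; column 1 has {A,C,D,E}; that leaves B.
At row 5, column 2: row 5 has {B,C,E}; column 2 has {A,B,E}; that leaves D.
At row 5, column 4: row 5 has {B,C,D,E}; column 4 has {B,C,D,E}; that leaves A.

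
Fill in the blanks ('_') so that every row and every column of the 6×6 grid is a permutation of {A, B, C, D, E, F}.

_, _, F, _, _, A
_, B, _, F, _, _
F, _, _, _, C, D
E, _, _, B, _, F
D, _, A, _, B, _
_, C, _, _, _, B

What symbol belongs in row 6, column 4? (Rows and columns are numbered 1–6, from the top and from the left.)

(r6,c1) = A
(r2,c1) = C
(r2,c6) = E
(r5,c6) = C
(r1,c1) = B
(r2,c3) = D
(r2,c5) = A
(r4,c3) = C
(r4,c5) = D
(r5,c4) = E
(r6,c3) = E
(r6,c4) = D

D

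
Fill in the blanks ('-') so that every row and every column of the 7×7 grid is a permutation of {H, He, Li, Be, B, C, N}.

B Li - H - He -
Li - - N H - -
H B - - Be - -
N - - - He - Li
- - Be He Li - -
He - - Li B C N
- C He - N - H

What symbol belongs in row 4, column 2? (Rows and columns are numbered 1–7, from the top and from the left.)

At row 1, column 5: row 1 has {H,He,Li,B}; column 5 has {H,He,Li,Be,B,N}; that leaves C.
At row 1, column 7: row 1 has {H,He,Li,B,C}; column 7 has {H,Li,N}; that leaves Be.
At row 3, column 4: row 3 has {H,Be,B}; column 4 has {H,He,Li,N}; that leaves C.
At row 3, column 7: row 3 has {H,Be,B,C}; column 7 has {H,Li,Be,N}; that leaves He.
At row 5, column 1: row 5 has {He,Li,Be}; column 1 has {H,He,Li,B,N}; that leaves C.
At row 5, column 7: row 5 has {He,Li,Be,C}; column 7 has {H,He,Li,Be,N}; that leaves B.
At row 6, column 3: row 6 has {He,Li,B,C,N}; column 3 has {He,Be}; that leaves H.
At row 7, column 1: row 7 has {H,He,C,N}; column 1 has {H,He,Li,B,C,N}; that leaves Be.
At row 7, column 4: row 7 has {H,He,Be,C,N}; column 4 has {H,He,Li,C,N}; that leaves B.
At row 7, column 6: row 7 has {H,He,Be,B,C,N}; column 6 has {He,C}; that leaves Li.
At row 1, column 3: row 1 has {H,He,Li,Be,B,C}; column 3 has {H,He,Be}; that leaves N.
At row 2, column 7: row 2 has {H,Li,N}; column 7 has {H,He,Li,Be,B,N}; that leaves C.
At row 3, column 3: row 3 has {H,He,Be,B,C}; column 3 has {H,He,Be,N}; that leaves Li.
At row 3, column 6: row 3 has {H,He,Li,Be,B,C}; column 6 has {He,Li,C}; that leaves N.
At row 4, column 4: row 4 has {He,Li,N}; column 4 has {H,He,Li,B,C,N}; that leaves Be.
At row 5, column 6: row 5 has {He,Li,Be,B,C}; column 6 has {He,Li,C,N}; that leaves H.
At row 6, column 2: row 6 has {H,He,Li,B,C,N}; column 2 has {Li,B,C}; that leaves Be.
At row 2, column 2: row 2 has {H,Li,C,N}; column 2 has {Li,Be,B,C}; that leaves He.
At row 2, column 3: row 2 has {H,He,Li,C,N}; column 3 has {H,He,Li,Be,N}; that leaves B.
At row 2, column 6: row 2 has {H,He,Li,B,C,N}; column 6 has {H,He,Li,C,N}; that leaves Be.
At row 4, column 2: row 4 has {He,Li,Be,N}; column 2 has {He,Li,Be,B,C}; that leaves H.

H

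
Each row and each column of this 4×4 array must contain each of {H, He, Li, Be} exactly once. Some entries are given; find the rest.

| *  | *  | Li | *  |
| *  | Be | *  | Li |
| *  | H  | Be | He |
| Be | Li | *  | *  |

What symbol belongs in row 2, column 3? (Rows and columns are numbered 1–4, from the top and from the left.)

H

(r1,c2) = He
(r3,c1) = Li
(r4,c4) = H
(r1,c1) = H
(r1,c4) = Be
(r2,c1) = He
(r2,c3) = H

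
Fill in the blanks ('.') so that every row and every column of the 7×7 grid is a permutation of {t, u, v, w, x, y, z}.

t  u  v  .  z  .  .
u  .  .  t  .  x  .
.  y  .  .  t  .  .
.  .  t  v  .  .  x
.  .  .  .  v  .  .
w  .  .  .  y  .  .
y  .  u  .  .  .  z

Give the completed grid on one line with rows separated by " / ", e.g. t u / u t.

(r2,c5): row 2 has {t,u,x}; column 5 has {t,v,y,z}, so it must be w.
(r4,c1): row 4 has {t,v,x}; column 1 has {t,u,w,y}, so it must be z.
(r4,c2): row 4 has {t,v,x,z}; column 2 has {u,y}, so it must be w.
(r4,c5): row 4 has {t,v,w,x,z}; column 5 has {t,v,w,y,z}, so it must be u.
(r4,c6): row 4 has {t,u,v,w,x,z}; column 6 has {x}, so it must be y.
(r5,c1): row 5 has {v}; column 1 has {t,u,w,y,z}, so it must be x.
(r7,c5): row 7 has {u,y,z}; column 5 has {t,u,v,w,y,z}, so it must be x.
(r1,c6): row 1 has {t,u,v,z}; column 6 has {x,y}, so it must be w.
(r1,c7): row 1 has {t,u,v,w,z}; column 7 has {x,z}, so it must be y.
(r2,c7): row 2 has {t,u,w,x}; column 7 has {x,y,z}, so it must be v.
(r3,c1): row 3 has {t,y}; column 1 has {t,u,w,x,y,z}, so it must be v.
(r7,c4): row 7 has {u,x,y,z}; column 4 has {t,v}, so it must be w.
(r1,c4): row 1 has {t,u,v,w,y,z}; column 4 has {t,v,w}, so it must be x.
(r2,c2): row 2 has {t,u,v,w,x}; column 2 has {u,w,y}, so it must be z.
(r2,c3): row 2 has {t,u,v,w,x,z}; column 3 has {t,u,v}, so it must be y.
(r5,c2): row 5 has {v,x}; column 2 has {u,w,y,z}, so it must be t.
(r7,c2): row 7 has {u,w,x,y,z}; column 2 has {t,u,w,y,z}, so it must be v.
(r7,c6): row 7 has {u,v,w,x,y,z}; column 6 has {w,x,y}, so it must be t.
(r6,c2): row 6 has {w,y}; column 2 has {t,u,v,w,y,z}, so it must be x.
(r6,c3): row 6 has {w,x,y}; column 3 has {t,u,v,y}, so it must be z.
(r6,c4): row 6 has {w,x,y,z}; column 4 has {t,v,w,x}, so it must be u.
(r6,c6): row 6 has {u,w,x,y,z}; column 6 has {t,w,x,y}, so it must be v.
(r6,c7): row 6 has {u,v,w,x,y,z}; column 7 has {v,x,y,z}, so it must be t.
(r3,c4): row 3 has {t,v,y}; column 4 has {t,u,v,w,x}, so it must be z.
(r3,c6): row 3 has {t,v,y,z}; column 6 has {t,v,w,x,y}, so it must be u.
(r3,c7): row 3 has {t,u,v,y,z}; column 7 has {t,v,x,y,z}, so it must be w.
(r5,c3): row 5 has {t,v,x}; column 3 has {t,u,v,y,z}, so it must be w.
(r5,c4): row 5 has {t,v,w,x}; column 4 has {t,u,v,w,x,z}, so it must be y.
(r5,c6): row 5 has {t,v,w,x,y}; column 6 has {t,u,v,w,x,y}, so it must be z.
(r5,c7): row 5 has {t,v,w,x,y,z}; column 7 has {t,v,w,x,y,z}, so it must be u.
(r3,c3): row 3 has {t,u,v,w,y,z}; column 3 has {t,u,v,w,y,z}, so it must be x.

t u v x z w y / u z y t w x v / v y x z t u w / z w t v u y x / x t w y v z u / w x z u y v t / y v u w x t z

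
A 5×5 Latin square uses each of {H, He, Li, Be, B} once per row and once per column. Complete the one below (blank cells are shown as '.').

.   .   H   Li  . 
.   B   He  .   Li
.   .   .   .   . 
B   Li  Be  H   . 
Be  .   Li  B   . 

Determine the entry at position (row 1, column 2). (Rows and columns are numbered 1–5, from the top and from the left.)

Be

(r1,c1) = He
(r1,c2) = Be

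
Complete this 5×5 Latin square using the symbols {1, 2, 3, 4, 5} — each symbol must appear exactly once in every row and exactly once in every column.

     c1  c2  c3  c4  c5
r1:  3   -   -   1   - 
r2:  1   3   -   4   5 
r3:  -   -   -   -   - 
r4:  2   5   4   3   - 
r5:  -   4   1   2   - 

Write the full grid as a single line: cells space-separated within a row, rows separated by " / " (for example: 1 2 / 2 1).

3 2 5 1 4 / 1 3 2 4 5 / 4 1 3 5 2 / 2 5 4 3 1 / 5 4 1 2 3

(r1,c2) = 2
(r1,c3) = 5
(r1,c5) = 4
(r2,c3) = 2
(r3,c2) = 1
(r3,c3) = 3
(r3,c4) = 5
(r3,c5) = 2
(r4,c5) = 1
(r5,c1) = 5
(r5,c5) = 3
(r3,c1) = 4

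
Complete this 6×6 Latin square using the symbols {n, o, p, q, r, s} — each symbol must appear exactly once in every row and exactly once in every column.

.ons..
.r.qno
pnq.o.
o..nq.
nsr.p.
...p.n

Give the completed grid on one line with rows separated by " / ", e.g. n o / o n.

(r1,c5): row 1 has {n,o,s}; column 5 has {n,o,p,q}, so it must be r.
(r2,c1): row 2 has {n,o,q,r}; column 1 has {n,o,p}, so it must be s.
(r2,c3): row 2 has {n,o,q,r,s}; column 3 has {n,q,r}, so it must be p.
(r3,c4): row 3 has {n,o,p,q}; column 4 has {n,p,q,s}, so it must be r.
(r3,c6): row 3 has {n,o,p,q,r}; column 6 has {n,o}, so it must be s.
(r4,c2): row 4 has {n,o,q}; column 2 has {n,o,r,s}, so it must be p.
(r4,c3): row 4 has {n,o,p,q}; column 3 has {n,p,q,r}, so it must be s.
(r4,c6): row 4 has {n,o,p,q,s}; column 6 has {n,o,s}, so it must be r.
(r5,c4): row 5 has {n,p,r,s}; column 4 has {n,p,q,r,s}, so it must be o.
(r5,c6): row 5 has {n,o,p,r,s}; column 6 has {n,o,r,s}, so it must be q.
(r6,c2): row 6 has {n,p}; column 2 has {n,o,p,r,s}, so it must be q.
(r6,c3): row 6 has {n,p,q}; column 3 has {n,p,q,r,s}, so it must be o.
(r6,c5): row 6 has {n,o,p,q}; column 5 has {n,o,p,q,r}, so it must be s.
(r1,c1): row 1 has {n,o,r,s}; column 1 has {n,o,p,s}, so it must be q.
(r1,c6): row 1 has {n,o,q,r,s}; column 6 has {n,o,q,r,s}, so it must be p.
(r6,c1): row 6 has {n,o,p,q,s}; column 1 has {n,o,p,q,s}, so it must be r.

q o n s r p / s r p q n o / p n q r o s / o p s n q r / n s r o p q / r q o p s n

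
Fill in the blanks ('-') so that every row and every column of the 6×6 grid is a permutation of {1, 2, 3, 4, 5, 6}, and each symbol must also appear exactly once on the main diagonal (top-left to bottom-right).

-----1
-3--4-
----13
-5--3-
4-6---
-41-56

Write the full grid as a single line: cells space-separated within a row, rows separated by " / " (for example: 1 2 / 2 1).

(r5,c5): row 5 has {4,6}; column 5 has {1,3,4,5}; the diagonal has {3,6}, so it must be 2.
(r5,c6): row 5 has {2,4,6}; column 6 has {1,3,6}, so it must be 5.
(r1,c1): row 1 has {1}; column 1 has {4}; the diagonal has {2,3,6}, so it must be 5.
(r1,c5): row 1 has {1,5}; column 5 has {1,2,3,4,5}, so it must be 6.
(r2,c6): row 2 has {3,4}; column 6 has {1,3,5,6}, so it must be 2.
(r3,c3): row 3 has {1,3}; column 3 has {1,6}; the diagonal has {2,3,5,6}, so it must be 4.
(r4,c3): row 4 has {3,5}; column 3 has {1,4,6}, so it must be 2.
(r4,c4): row 4 has {2,3,5}; column 4 is empty so far; the diagonal has {2,3,4,5,6}, so it must be 1.
(r4,c6): row 4 has {1,2,3,5}; column 6 has {1,2,3,5,6}, so it must be 4.
(r5,c2): row 5 has {2,4,5,6}; column 2 has {3,4,5}, so it must be 1.
(r5,c4): row 5 has {1,2,4,5,6}; column 4 has {1}, so it must be 3.
(r6,c4): row 6 has {1,4,5,6}; column 4 has {1,3}, so it must be 2.
(r1,c2): row 1 has {1,5,6}; column 2 has {1,3,4,5}, so it must be 2.
(r1,c3): row 1 has {1,2,5,6}; column 3 has {1,2,4,6}, so it must be 3.
(r1,c4): row 1 has {1,2,3,5,6}; column 4 has {1,2,3}, so it must be 4.
(r2,c3): row 2 has {2,3,4}; column 3 has {1,2,3,4,6}, so it must be 5.
(r2,c4): row 2 has {2,3,4,5}; column 4 has {1,2,3,4}, so it must be 6.
(r3,c2): row 3 has {1,3,4}; column 2 has {1,2,3,4,5}, so it must be 6.
(r3,c4): row 3 has {1,3,4,6}; column 4 has {1,2,3,4,6}, so it must be 5.
(r4,c1): row 4 has {1,2,3,4,5}; column 1 has {4,5}, so it must be 6.
(r6,c1): row 6 has {1,2,4,5,6}; column 1 has {4,5,6}, so it must be 3.
(r2,c1): row 2 has {2,3,4,5,6}; column 1 has {3,4,5,6}, so it must be 1.
(r3,c1): row 3 has {1,3,4,5,6}; column 1 has {1,3,4,5,6}, so it must be 2.

5 2 3 4 6 1 / 1 3 5 6 4 2 / 2 6 4 5 1 3 / 6 5 2 1 3 4 / 4 1 6 3 2 5 / 3 4 1 2 5 6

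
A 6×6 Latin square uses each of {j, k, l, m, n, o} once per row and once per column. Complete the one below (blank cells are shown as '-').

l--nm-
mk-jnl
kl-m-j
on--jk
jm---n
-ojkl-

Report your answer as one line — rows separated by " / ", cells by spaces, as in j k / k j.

l j k n m o / m k o j n l / k l n m o j / o n m l j k / j m l o k n / n o j k l m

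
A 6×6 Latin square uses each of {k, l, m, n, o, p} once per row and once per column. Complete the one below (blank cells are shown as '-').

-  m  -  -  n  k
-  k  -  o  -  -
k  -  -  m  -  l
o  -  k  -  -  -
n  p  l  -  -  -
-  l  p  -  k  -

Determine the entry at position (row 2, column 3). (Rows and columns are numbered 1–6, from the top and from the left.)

At row 1, column 3: row 1 has {k,m,n}; column 3 has {k,l,p}; that leaves o.
At row 3, column 3: row 3 has {k,l,m}; column 3 has {k,l,o,p}; that leaves n.
At row 4, column 2: row 4 has {k,o}; column 2 has {k,l,m,p}; that leaves n.
At row 5, column 4: row 5 has {l,n,p}; column 4 has {m,o}; that leaves k.
At row 6, column 1: row 6 has {k,l,p}; column 1 has {k,n,o}; that leaves m.
At row 6, column 4: row 6 has {k,l,m,p}; column 4 has {k,m,o}; that leaves n.
At row 6, column 6: row 6 has {k,l,m,n,p}; column 6 has {k,l}; that leaves o.
At row 2, column 3: row 2 has {k,o}; column 3 has {k,l,n,o,p}; that leaves m.

m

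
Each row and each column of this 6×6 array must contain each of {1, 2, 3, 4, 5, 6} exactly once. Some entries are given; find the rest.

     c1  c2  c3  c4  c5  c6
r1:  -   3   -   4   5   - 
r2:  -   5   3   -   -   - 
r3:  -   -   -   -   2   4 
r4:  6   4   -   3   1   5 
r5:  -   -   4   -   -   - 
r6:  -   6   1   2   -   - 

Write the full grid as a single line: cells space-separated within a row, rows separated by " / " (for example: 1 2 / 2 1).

2 3 6 4 5 1 / 4 5 3 1 6 2 / 3 1 5 6 2 4 / 6 4 2 3 1 5 / 1 2 4 5 3 6 / 5 6 1 2 4 3

row 3 has {2,4}; column 2 has {3,4,5,6} — only 1 is left for (r3,c2).
row 4 has {1,3,4,5,6}; column 3 has {1,3,4} — only 2 is left for (r4,c3).
row 5 has {4}; column 2 has {1,3,4,5,6} — only 2 is left for (r5,c2).
row 6 has {1,2,6}; column 6 has {4,5} — only 3 is left for (r6,c6).
row 1 has {3,4,5}; column 3 has {1,2,3,4} — only 6 is left for (r1,c3).
row 3 has {1,2,4}; column 3 has {1,2,3,4,6} — only 5 is left for (r3,c3).
row 3 has {1,2,4,5}; column 4 has {2,3,4} — only 6 is left for (r3,c4).
row 6 has {1,2,3,6}; column 5 has {1,2,5} — only 4 is left for (r6,c5).
row 2 has {3,5}; column 4 has {2,3,4,6} — only 1 is left for (r2,c4).
row 2 has {1,3,5}; column 5 has {1,2,4,5} — only 6 is left for (r2,c5).
row 2 has {1,3,5,6}; column 6 has {3,4,5} — only 2 is left for (r2,c6).
row 3 has {1,2,4,5,6}; column 1 has {6} — only 3 is left for (r3,c1).
row 5 has {2,4}; column 4 has {1,2,3,4,6} — only 5 is left for (r5,c4).
row 5 has {2,4,5}; column 5 has {1,2,4,5,6} — only 3 is left for (r5,c5).
row 6 has {1,2,3,4,6}; column 1 has {3,6} — only 5 is left for (r6,c1).
row 1 has {3,4,5,6}; column 6 has {2,3,4,5} — only 1 is left for (r1,c6).
row 2 has {1,2,3,5,6}; column 1 has {3,5,6} — only 4 is left for (r2,c1).
row 5 has {2,3,4,5}; column 1 has {3,4,5,6} — only 1 is left for (r5,c1).
row 5 has {1,2,3,4,5}; column 6 has {1,2,3,4,5} — only 6 is left for (r5,c6).
row 1 has {1,3,4,5,6}; column 1 has {1,3,4,5,6} — only 2 is left for (r1,c1).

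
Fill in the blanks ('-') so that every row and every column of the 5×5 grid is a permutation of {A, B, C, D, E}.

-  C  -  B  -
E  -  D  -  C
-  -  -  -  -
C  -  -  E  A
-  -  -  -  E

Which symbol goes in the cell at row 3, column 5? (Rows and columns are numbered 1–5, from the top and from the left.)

(r1,c5) = D
(r2,c4) = A
(r3,c5) = B

B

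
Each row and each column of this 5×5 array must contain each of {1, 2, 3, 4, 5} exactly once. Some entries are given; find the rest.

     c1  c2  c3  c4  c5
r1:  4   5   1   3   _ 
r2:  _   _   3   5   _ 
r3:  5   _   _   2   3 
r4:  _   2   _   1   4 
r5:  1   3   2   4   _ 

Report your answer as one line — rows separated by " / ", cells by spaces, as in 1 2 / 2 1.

4 5 1 3 2 / 2 4 3 5 1 / 5 1 4 2 3 / 3 2 5 1 4 / 1 3 2 4 5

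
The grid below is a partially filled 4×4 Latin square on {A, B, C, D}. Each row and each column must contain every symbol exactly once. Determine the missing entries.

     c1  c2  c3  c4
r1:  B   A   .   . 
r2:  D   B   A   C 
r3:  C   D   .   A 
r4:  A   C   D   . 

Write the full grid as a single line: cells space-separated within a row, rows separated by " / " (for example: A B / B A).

(r1,c3): row 1 has {A,B}; column 3 has {A,D}, so it must be C.
(r1,c4): row 1 has {A,B,C}; column 4 has {A,C}, so it must be D.
(r3,c3): row 3 has {A,C,D}; column 3 has {A,C,D}, so it must be B.
(r4,c4): row 4 has {A,C,D}; column 4 has {A,C,D}, so it must be B.

B A C D / D B A C / C D B A / A C D B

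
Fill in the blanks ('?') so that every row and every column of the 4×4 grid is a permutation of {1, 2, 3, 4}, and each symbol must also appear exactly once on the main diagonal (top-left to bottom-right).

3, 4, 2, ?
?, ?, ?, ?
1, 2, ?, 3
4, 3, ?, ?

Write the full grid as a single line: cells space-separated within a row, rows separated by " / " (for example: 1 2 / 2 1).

(r1,c4) = 1
(r2,c1) = 2
(r2,c2) = 1
(r2,c4) = 4
(r3,c3) = 4
(r4,c3) = 1
(r4,c4) = 2
(r2,c3) = 3

3 4 2 1 / 2 1 3 4 / 1 2 4 3 / 4 3 1 2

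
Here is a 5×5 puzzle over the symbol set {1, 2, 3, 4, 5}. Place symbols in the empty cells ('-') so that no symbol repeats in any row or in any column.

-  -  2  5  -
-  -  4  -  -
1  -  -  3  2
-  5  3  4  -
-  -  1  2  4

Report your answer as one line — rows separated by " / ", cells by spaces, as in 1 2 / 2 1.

4 1 2 5 3 / 3 2 4 1 5 / 1 4 5 3 2 / 2 5 3 4 1 / 5 3 1 2 4

(r2,c4) = 1
(r3,c2) = 4
(r3,c3) = 5
(r4,c1) = 2
(r4,c5) = 1
(r5,c2) = 3
(r1,c2) = 1
(r1,c5) = 3
(r2,c2) = 2
(r2,c5) = 5
(r5,c1) = 5
(r1,c1) = 4
(r2,c1) = 3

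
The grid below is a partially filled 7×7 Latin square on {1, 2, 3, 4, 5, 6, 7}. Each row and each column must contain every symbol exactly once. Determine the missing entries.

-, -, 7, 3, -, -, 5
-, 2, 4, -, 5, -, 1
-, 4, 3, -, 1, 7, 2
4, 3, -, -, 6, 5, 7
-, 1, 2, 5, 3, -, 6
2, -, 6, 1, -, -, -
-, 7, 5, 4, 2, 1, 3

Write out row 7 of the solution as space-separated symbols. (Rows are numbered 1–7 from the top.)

6 7 5 4 2 1 3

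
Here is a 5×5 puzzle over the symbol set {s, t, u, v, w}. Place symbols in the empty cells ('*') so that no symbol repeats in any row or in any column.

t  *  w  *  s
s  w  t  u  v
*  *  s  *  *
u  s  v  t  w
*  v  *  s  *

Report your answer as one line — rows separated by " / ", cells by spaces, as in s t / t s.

t u w v s / s w t u v / v t s w u / u s v t w / w v u s t

(r1,c2) = u
(r1,c4) = v
(r3,c2) = t
(r3,c4) = w
(r3,c5) = u
(r5,c1) = w
(r5,c3) = u
(r5,c5) = t
(r3,c1) = v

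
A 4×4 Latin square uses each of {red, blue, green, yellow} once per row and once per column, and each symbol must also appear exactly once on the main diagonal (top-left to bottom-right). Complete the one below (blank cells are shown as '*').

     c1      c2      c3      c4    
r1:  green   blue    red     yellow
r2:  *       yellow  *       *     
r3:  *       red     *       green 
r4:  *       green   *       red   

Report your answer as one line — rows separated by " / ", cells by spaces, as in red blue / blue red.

green blue red yellow / red yellow green blue / yellow red blue green / blue green yellow red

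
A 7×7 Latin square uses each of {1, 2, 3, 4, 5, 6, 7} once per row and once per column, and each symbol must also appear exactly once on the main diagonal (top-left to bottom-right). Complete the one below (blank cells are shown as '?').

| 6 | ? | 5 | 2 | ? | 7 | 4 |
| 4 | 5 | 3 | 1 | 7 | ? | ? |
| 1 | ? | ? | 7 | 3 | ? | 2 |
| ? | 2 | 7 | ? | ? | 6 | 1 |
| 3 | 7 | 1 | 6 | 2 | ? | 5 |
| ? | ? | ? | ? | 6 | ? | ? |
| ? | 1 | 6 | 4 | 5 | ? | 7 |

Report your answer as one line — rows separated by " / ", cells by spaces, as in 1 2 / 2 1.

6 3 5 2 1 7 4 / 4 5 3 1 7 2 6 / 1 6 4 7 3 5 2 / 5 2 7 3 4 6 1 / 3 7 1 6 2 4 5 / 7 4 2 5 6 1 3 / 2 1 6 4 5 3 7

(r1,c2) = 3
(r1,c5) = 1
(r2,c6) = 2
(r2,c7) = 6
(r3,c3) = 4
(r3,c6) = 5
(r4,c1) = 5
(r4,c4) = 3
(r4,c5) = 4
(r5,c6) = 4
(r6,c2) = 4
(r6,c3) = 2
(r6,c4) = 5
(r6,c6) = 1
(r6,c7) = 3
(r7,c1) = 2
(r7,c6) = 3
(r3,c2) = 6
(r6,c1) = 7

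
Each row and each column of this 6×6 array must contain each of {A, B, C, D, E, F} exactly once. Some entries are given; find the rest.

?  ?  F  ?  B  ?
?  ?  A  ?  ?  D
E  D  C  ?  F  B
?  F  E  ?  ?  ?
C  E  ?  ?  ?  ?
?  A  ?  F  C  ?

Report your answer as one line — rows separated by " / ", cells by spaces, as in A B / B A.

(r1,c2) = C
(r2,c2) = B
(r2,c5) = E
(r3,c4) = A
(r6,c6) = E
(r1,c6) = A
(r2,c1) = F
(r2,c4) = C
(r4,c6) = C
(r5,c6) = F
(r1,c1) = D
(r1,c4) = E
(r6,c1) = B
(r6,c3) = D
(r4,c1) = A
(r4,c5) = D
(r5,c3) = B
(r5,c4) = D
(r5,c5) = A
(r4,c4) = B

D C F E B A / F B A C E D / E D C A F B / A F E B D C / C E B D A F / B A D F C E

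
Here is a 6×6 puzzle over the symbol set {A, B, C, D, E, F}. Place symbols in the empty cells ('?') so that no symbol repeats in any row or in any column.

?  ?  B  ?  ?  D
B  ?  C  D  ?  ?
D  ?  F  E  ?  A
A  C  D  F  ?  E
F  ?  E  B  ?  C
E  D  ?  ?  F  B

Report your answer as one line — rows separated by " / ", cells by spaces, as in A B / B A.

C F B A E D / B E C D A F / D B F E C A / A C D F B E / F A E B D C / E D A C F B

(r1,c1) = C
(r1,c4) = A
(r1,c5) = E
(r2,c5) = A
(r2,c6) = F
(r3,c2) = B
(r3,c5) = C
(r4,c5) = B
(r5,c2) = A
(r5,c5) = D
(r6,c3) = A
(r6,c4) = C
(r1,c2) = F
(r2,c2) = E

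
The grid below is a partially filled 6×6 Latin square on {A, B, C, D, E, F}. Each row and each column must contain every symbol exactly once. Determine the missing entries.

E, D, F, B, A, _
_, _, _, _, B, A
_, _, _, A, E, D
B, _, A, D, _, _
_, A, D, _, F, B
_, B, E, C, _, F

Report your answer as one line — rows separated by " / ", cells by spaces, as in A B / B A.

E D F B A C / D E C F B A / F C B A E D / B F A D C E / C A D E F B / A B E C D F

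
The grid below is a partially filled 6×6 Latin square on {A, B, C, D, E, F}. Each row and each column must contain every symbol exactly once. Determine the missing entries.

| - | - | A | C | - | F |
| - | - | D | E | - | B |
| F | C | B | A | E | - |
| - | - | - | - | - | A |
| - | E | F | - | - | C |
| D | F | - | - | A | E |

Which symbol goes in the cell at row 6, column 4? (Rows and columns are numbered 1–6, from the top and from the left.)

B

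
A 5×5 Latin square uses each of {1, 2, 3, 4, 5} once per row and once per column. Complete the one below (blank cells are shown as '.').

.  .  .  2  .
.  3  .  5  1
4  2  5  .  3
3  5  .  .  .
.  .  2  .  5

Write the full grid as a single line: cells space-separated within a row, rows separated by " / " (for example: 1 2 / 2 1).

5 1 3 2 4 / 2 3 4 5 1 / 4 2 5 1 3 / 3 5 1 4 2 / 1 4 2 3 5

At row 1, column 5: row 1 has {2}; column 5 has {1,3,5}; that leaves 4.
At row 2, column 1: row 2 has {1,3,5}; column 1 has {3,4}; that leaves 2.
At row 2, column 3: row 2 has {1,2,3,5}; column 3 has {2,5}; that leaves 4.
At row 3, column 4: row 3 has {2,3,4,5}; column 4 has {2,5}; that leaves 1.
At row 4, column 3: row 4 has {3,5}; column 3 has {2,4,5}; that leaves 1.
At row 4, column 4: row 4 has {1,3,5}; column 4 has {1,2,5}; that leaves 4.
At row 4, column 5: row 4 has {1,3,4,5}; column 5 has {1,3,4,5}; that leaves 2.
At row 5, column 1: row 5 has {2,5}; column 1 has {2,3,4}; that leaves 1.
At row 5, column 2: row 5 has {1,2,5}; column 2 has {2,3,5}; that leaves 4.
At row 5, column 4: row 5 has {1,2,4,5}; column 4 has {1,2,4,5}; that leaves 3.
At row 1, column 1: row 1 has {2,4}; column 1 has {1,2,3,4}; that leaves 5.
At row 1, column 2: row 1 has {2,4,5}; column 2 has {2,3,4,5}; that leaves 1.
At row 1, column 3: row 1 has {1,2,4,5}; column 3 has {1,2,4,5}; that leaves 3.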